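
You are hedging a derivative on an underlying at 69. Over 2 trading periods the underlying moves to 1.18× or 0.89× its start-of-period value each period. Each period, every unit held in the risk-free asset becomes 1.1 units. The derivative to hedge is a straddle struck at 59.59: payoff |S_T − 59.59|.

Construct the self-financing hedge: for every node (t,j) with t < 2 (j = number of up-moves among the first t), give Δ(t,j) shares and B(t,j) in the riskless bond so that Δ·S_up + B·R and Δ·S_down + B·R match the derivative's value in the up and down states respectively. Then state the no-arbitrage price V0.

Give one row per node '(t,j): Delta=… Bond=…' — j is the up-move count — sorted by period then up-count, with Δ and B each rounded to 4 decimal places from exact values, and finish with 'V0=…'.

(0,0): Delta=0.8763 Bond=-40.0917
(1,0): Delta=0.4458 Bond=-17.6623
(1,1): Delta=1.0000 Bond=-54.1727
V0=20.3728

Since d<R<u, set p* = (R−d)/(u−d) = 0.7241; price each node as the discounted p*-expectation of its children.
At expiry t=2: V(2,0)=4.9351, V(2,1)=12.8738, V(2,2)=36.4856
(1,0): S=61.4100. Δ = (V_up−V_dn)/(S_up−S_dn) = (12.8738−4.9351)/(72.4638−54.6549) = 0.4458. V = [p*·12.8738 + (1−p*)·4.9351]/1.1 = 9.7126. B = V − Δ·S = -17.6623.
(1,1): S=81.4200. Δ = (V_up−V_dn)/(S_up−S_dn) = (36.4856−12.8738)/(96.0756−72.4638) = 1.0000. V = [p*·36.4856 + (1−p*)·12.8738]/1.1 = 27.2473. B = V − Δ·S = -54.1727.
(0,0): S=69.0000. Δ = (V_up−V_dn)/(S_up−S_dn) = (27.2473−9.7126)/(81.4200−61.4100) = 0.8763. V = [p*·27.2473 + (1−p*)·9.7126]/1.1 = 20.3728. B = V − Δ·S = -40.0917.
Self-financing check: at every node Δ·S+B equals the discounted successor values.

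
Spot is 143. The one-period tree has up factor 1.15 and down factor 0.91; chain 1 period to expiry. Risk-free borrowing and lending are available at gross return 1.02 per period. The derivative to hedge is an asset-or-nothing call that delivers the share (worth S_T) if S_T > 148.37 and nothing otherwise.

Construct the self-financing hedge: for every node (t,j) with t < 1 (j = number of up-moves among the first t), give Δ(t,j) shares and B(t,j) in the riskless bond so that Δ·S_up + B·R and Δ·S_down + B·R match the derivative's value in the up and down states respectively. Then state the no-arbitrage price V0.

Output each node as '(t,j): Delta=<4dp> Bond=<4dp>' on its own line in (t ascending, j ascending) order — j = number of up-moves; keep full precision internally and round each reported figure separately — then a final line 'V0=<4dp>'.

(0,0): Delta=4.7917 Bond=-611.3133
V0=73.8950

Under the risk-neutral measure, an up-move has probability p* = (R−d)/(u−d) = 0.4583 and values discount at R = 1.02.
At expiry t=1: V(1,0)=0.0000, V(1,1)=164.4500
(0,0): S=143.0000. Δ = (V_up−V_dn)/(S_up−S_dn) = (164.4500−0.0000)/(164.4500−130.1300) = 4.7917. V = [p*·164.4500 + (1−p*)·0.0000]/1.02 = 73.8950. B = V − Δ·S = -611.3133.
Check: Δ(0,0)·S0 + B(0,0) = 73.8950 = V0.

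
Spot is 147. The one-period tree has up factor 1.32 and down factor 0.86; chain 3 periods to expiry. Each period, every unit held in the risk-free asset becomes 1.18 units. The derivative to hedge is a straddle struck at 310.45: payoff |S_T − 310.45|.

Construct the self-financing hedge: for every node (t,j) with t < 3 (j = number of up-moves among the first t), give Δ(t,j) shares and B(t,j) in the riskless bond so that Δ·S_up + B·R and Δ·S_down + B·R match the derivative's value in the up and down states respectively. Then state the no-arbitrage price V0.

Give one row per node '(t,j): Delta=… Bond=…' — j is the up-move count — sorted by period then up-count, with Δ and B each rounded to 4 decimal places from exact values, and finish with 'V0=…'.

(0,0): Delta=-0.7158 Bond=158.5035
(1,0): Delta=-1.0000 Bond=222.9604
(1,1): Delta=-0.6348 Bond=171.3163
(2,0): Delta=-1.0000 Bond=263.0932
(2,1): Delta=-1.0000 Bond=263.0932
(2,2): Delta=-0.5307 Bond=175.4921
V0=53.2782

No-arbitrage ⇒ martingale measure with p* = (R−d)/(u−d) = 0.6957.
Terminal payoffs: V(3,0)=216.9498, V(3,1)=166.9380, V(3,2)=90.1758, V(3,3)=27.6453
(2,0): S=108.7212. Δ = (V_up−V_dn)/(S_up−S_dn) = (166.9380−216.9498)/(143.5120−93.5002) = -1.0000. V = [p*·166.9380 + (1−p*)·216.9498]/1.18 = 154.3720. B = V − Δ·S = 263.0932.
(2,1): S=166.8744. Δ = (V_up−V_dn)/(S_up−S_dn) = (90.1758−166.9380)/(220.2742−143.5120) = -1.0000. V = [p*·90.1758 + (1−p*)·166.9380]/1.18 = 96.2188. B = V − Δ·S = 263.0932.
(2,2): S=256.1328. Δ = (V_up−V_dn)/(S_up−S_dn) = (27.6453−90.1758)/(338.0953−220.2742) = -0.5307. V = [p*·27.6453 + (1−p*)·90.1758]/1.18 = 39.5562. B = V − Δ·S = 175.4921.
(1,0): S=126.4200. Δ = (V_up−V_dn)/(S_up−S_dn) = (96.2188−154.3720)/(166.8744−108.7212) = -1.0000. V = [p*·96.2188 + (1−p*)·154.3720]/1.18 = 96.5404. B = V − Δ·S = 222.9604.
(1,1): S=194.0400. Δ = (V_up−V_dn)/(S_up−S_dn) = (39.5562−96.2188)/(256.1328−166.8744) = -0.6348. V = [p*·39.5562 + (1−p*)·96.2188]/1.18 = 48.1367. B = V − Δ·S = 171.3163.
(0,0): S=147.0000. Δ = (V_up−V_dn)/(S_up−S_dn) = (48.1367−96.5404)/(194.0400−126.4200) = -0.7158. V = [p*·48.1367 + (1−p*)·96.5404]/1.18 = 53.2782. B = V − Δ·S = 158.5035.
Each (Δ,B) replicates both successor values, so the strategy is self-financing and V0 is arbitrage-free.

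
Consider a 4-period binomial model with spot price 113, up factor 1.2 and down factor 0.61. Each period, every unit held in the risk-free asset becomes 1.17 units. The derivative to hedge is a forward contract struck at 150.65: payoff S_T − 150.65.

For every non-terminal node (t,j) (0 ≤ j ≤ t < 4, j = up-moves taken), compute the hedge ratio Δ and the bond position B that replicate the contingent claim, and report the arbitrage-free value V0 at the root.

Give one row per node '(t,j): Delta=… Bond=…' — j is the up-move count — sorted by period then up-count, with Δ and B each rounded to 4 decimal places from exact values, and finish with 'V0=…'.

Risk-neutral probability p* = (R−d)/(u−d) = (1.17−0.61)/(1.2−0.61) = 0.9492.
Terminal values V(4,·): V(4,0)=-135.0042, V(4,1)=-119.8714, V(4,2)=-90.1019, V(4,3)=-31.5390, V(4,4)=83.6668
  t=3,j=0: stock 25.6489 → up 30.7786 (V=-119.8714), down 15.6458 (V=-135.0042). Price -103.1118; hedge Δ=1.0000, bond B=-128.7607.
  t=3,j=1: stock 50.4568 → up 60.5481 (V=-90.1019), down 30.7786 (V=-119.8714). Price -78.3039; hedge Δ=1.0000, bond B=-128.7607.
  t=3,j=2: stock 99.2592 → up 119.1110 (V=-31.5390), down 60.5481 (V=-90.1019). Price -29.5015; hedge Δ=1.0000, bond B=-128.7607.
  t=3,j=3: stock 195.2640 → up 234.3168 (V=83.6668), down 119.1110 (V=-31.5390). Price 66.5033; hedge Δ=1.0000, bond B=-128.7607.
  t=2,j=0: stock 42.0473 → up 50.4568 (V=-78.3039), down 25.6489 (V=-103.1118). Price -68.0046; hedge Δ=1.0000, bond B=-110.0519.
  t=2,j=1: stock 82.7160 → up 99.2592 (V=-29.5015), down 50.4568 (V=-78.3039). Price -27.3359; hedge Δ=1.0000, bond B=-110.0519.
  t=2,j=2: stock 162.7200 → up 195.2640 (V=66.5033), down 99.2592 (V=-29.5015). Price 52.6681; hedge Δ=1.0000, bond B=-110.0519.
  t=1,j=0: stock 68.9300 → up 82.7160 (V=-27.3359), down 42.0473 (V=-68.0046). Price -25.1314; hedge Δ=1.0000, bond B=-94.0614.
  t=1,j=1: stock 135.6000 → up 162.7200 (V=52.6681), down 82.7160 (V=-27.3359). Price 41.5386; hedge Δ=1.0000, bond B=-94.0614.
  t=0,j=0: stock 113.0000 → up 135.6000 (V=41.5386), down 68.9300 (V=-25.1314). Price 32.6056; hedge Δ=1.0000, bond B=-80.3944.
Self-financing check: at every node Δ·S+B equals the discounted successor values.

(0,0): Delta=1.0000 Bond=-80.3944
(1,0): Delta=1.0000 Bond=-94.0614
(1,1): Delta=1.0000 Bond=-94.0614
(2,0): Delta=1.0000 Bond=-110.0519
(2,1): Delta=1.0000 Bond=-110.0519
(2,2): Delta=1.0000 Bond=-110.0519
(3,0): Delta=1.0000 Bond=-128.7607
(3,1): Delta=1.0000 Bond=-128.7607
(3,2): Delta=1.0000 Bond=-128.7607
(3,3): Delta=1.0000 Bond=-128.7607
V0=32.6056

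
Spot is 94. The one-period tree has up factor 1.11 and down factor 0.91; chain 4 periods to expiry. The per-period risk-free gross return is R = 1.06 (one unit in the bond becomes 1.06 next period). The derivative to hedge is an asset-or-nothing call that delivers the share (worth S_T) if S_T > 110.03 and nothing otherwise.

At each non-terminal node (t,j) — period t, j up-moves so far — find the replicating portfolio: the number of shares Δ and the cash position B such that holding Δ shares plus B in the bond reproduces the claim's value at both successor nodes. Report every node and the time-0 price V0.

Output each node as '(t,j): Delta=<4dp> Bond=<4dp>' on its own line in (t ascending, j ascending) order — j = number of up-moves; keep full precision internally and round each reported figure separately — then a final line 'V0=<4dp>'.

(0,0): Delta=2.6886 Bond=-177.8730
(1,0): Delta=3.4233 Bond=-251.3938
(1,1): Delta=2.4878 Bond=-167.5958
(2,0): Delta=0.0000 Bond=0.0000
(2,1): Delta=4.3588 Bond=-355.3032
(2,2): Delta=1.9765 Bond=-118.4344
(3,0): Delta=0.0000 Bond=0.0000
(3,1): Delta=0.0000 Bond=0.0000
(3,2): Delta=5.5500 Bond=-502.1618
(3,3): Delta=1.0000 Bond=0.0000
V0=74.8566

Since d<R<u, set p* = (R−d)/(u−d) = 0.7500; price each node as the discounted p*-expectation of its children.
Payoff layer (t=4): V(4,0)=0.0000, V(4,1)=0.0000, V(4,2)=0.0000, V(4,3)=116.9872, V(4,4)=142.6986
  t=3,j=0: stock 70.8357 → up 78.6276 (V=0.0000), down 64.4605 (V=0.0000). Price 0.0000; hedge Δ=0.0000, bond B=0.0000.
  t=3,j=1: stock 86.4040 → up 95.9084 (V=0.0000), down 78.6276 (V=0.0000). Price 0.0000; hedge Δ=0.0000, bond B=0.0000.
  t=3,j=2: stock 105.3938 → up 116.9872 (V=116.9872), down 95.9084 (V=0.0000). Price 82.7739; hedge Δ=5.5500, bond B=-502.1618.
  t=3,j=3: stock 128.5573 → up 142.6986 (V=142.6986), down 116.9872 (V=116.9872). Price 128.5573; hedge Δ=1.0000, bond B=0.0000.
  t=2,j=0: stock 77.8414 → up 86.4040 (V=0.0000), down 70.8357 (V=0.0000). Price 0.0000; hedge Δ=0.0000, bond B=0.0000.
  t=2,j=1: stock 94.9494 → up 105.3938 (V=82.7739), down 86.4040 (V=0.0000). Price 58.5665; hedge Δ=4.3588, bond B=-355.3032.
  t=2,j=2: stock 115.8174 → up 128.5573 (V=128.5573), down 105.3938 (V=82.7739). Price 110.4825; hedge Δ=1.9765, bond B=-118.4344.
  t=1,j=0: stock 85.5400 → up 94.9494 (V=58.5665), down 77.8414 (V=0.0000). Price 41.4385; hedge Δ=3.4233, bond B=-251.3938.
  t=1,j=1: stock 104.3400 → up 115.8174 (V=110.4825), down 94.9494 (V=58.5665). Price 91.9844; hedge Δ=2.4878, bond B=-167.5958.
  t=0,j=0: stock 94.0000 → up 104.3400 (V=91.9844), down 85.5400 (V=41.4385). Price 74.8566; hedge Δ=2.6886, bond B=-177.8730.
The time-0 hedge costs 74.8566, which is the no-arbitrage price.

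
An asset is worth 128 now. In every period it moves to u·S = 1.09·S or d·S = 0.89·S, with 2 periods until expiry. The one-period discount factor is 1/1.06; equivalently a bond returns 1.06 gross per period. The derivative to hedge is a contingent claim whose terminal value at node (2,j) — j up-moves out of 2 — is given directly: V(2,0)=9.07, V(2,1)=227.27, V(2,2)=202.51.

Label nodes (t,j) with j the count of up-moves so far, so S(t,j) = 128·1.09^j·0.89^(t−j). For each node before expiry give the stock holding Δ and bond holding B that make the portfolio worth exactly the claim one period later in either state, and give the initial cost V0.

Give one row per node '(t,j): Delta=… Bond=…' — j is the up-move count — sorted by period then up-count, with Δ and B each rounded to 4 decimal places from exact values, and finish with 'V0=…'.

(0,0): Delta=0.4306 Bond=126.8656
(1,0): Delta=9.5769 Bond=-907.4717
(1,1): Delta=-0.8873 Bond=318.3509
V0=181.9788

Risk-neutral probability p* = (R−d)/(u−d) = (1.06−0.89)/(1.09−0.89) = 0.8500.
Terminal payoffs: V(2,0)=9.0700, V(2,1)=227.2700, V(2,2)=202.5100
  t=1,j=0: stock 113.9200 → up 124.1728 (V=227.2700), down 101.3888 (V=9.0700). Price 183.5283; hedge Δ=9.5769, bond B=-907.4717.
  t=1,j=1: stock 139.5200 → up 152.0768 (V=202.5100), down 124.1728 (V=227.2700). Price 194.5509; hedge Δ=-0.8873, bond B=318.3509.
  t=0,j=0: stock 128.0000 → up 139.5200 (V=194.5509), down 113.9200 (V=183.5283). Price 181.9788; hedge Δ=0.4306, bond B=126.8656.
Root portfolio cost Δ·128+B reproduces V0=181.9788.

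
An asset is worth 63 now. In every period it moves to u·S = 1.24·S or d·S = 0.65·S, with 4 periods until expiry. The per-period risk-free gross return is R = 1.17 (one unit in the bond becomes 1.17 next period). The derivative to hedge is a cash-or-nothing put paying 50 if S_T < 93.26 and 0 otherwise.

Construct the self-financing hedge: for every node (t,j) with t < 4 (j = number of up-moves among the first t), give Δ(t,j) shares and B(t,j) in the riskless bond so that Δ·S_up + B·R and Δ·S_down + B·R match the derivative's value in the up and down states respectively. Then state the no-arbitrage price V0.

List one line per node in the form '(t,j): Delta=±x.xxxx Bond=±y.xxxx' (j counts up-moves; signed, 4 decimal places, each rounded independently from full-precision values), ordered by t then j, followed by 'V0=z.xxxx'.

(0,0): Delta=-0.5750 Bond=46.8078
(1,0): Delta=0.0000 Bond=31.2185
(1,1): Delta=-0.6156 Bond=57.9348
(2,0): Delta=0.0000 Bond=36.5257
(2,1): Delta=0.0000 Bond=36.5257
(2,2): Delta=-0.6590 Bond=71.9916
(3,0): Delta=0.0000 Bond=42.7350
(3,1): Delta=0.0000 Bond=42.7350
(3,2): Delta=0.0000 Bond=42.7350
(3,3): Delta=-0.7055 Bond=89.8160
V0=10.5823

No-arbitrage ⇒ martingale measure with p* = (R−d)/(u−d) = 0.8814.
Terminal payoffs: V(4,0)=50.0000, V(4,1)=50.0000, V(4,2)=50.0000, V(4,3)=50.0000, V(4,4)=0.0000
  t=3,j=0: stock 17.3014 → up 21.4537 (V=50.0000), down 11.2459 (V=50.0000). Price 42.7350; hedge Δ=0.0000, bond B=42.7350.
  t=3,j=1: stock 33.0057 → up 40.9271 (V=50.0000), down 21.4537 (V=50.0000). Price 42.7350; hedge Δ=0.0000, bond B=42.7350.
  t=3,j=2: stock 62.9647 → up 78.0763 (V=50.0000), down 40.9271 (V=50.0000). Price 42.7350; hedge Δ=0.0000, bond B=42.7350.
  t=3,j=3: stock 120.1173 → up 148.9455 (V=0.0000), down 78.0763 (V=50.0000). Price 5.0703; hedge Δ=-0.7055, bond B=89.8160.
  t=2,j=0: stock 26.6175 → up 33.0057 (V=42.7350), down 17.3014 (V=42.7350). Price 36.5257; hedge Δ=0.0000, bond B=36.5257.
  t=2,j=1: stock 50.7780 → up 62.9647 (V=42.7350), down 33.0057 (V=42.7350). Price 36.5257; hedge Δ=0.0000, bond B=36.5257.
  t=2,j=2: stock 96.8688 → up 120.1173 (V=5.0703), down 62.9647 (V=42.7350). Price 8.1530; hedge Δ=-0.6590, bond B=71.9916.
  t=1,j=0: stock 40.9500 → up 50.7780 (V=36.5257), down 26.6175 (V=36.5257). Price 31.2185; hedge Δ=0.0000, bond B=31.2185.
  t=1,j=1: stock 78.1200 → up 96.8688 (V=8.1530), down 50.7780 (V=36.5257). Price 9.8455; hedge Δ=-0.6156, bond B=57.9348.
  t=0,j=0: stock 63.0000 → up 78.1200 (V=9.8455), down 40.9500 (V=31.2185). Price 10.5823; hedge Δ=-0.5750, bond B=46.8078.
Root portfolio cost Δ·63+B reproduces V0=10.5823.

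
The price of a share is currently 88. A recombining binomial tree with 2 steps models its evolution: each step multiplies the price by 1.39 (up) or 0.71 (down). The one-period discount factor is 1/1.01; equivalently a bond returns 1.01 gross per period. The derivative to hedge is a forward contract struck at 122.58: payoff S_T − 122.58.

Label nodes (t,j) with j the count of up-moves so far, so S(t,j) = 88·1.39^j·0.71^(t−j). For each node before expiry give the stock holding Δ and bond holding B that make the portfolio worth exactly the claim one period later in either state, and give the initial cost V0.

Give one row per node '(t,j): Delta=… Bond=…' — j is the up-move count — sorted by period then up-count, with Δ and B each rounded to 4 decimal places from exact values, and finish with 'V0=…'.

Under the risk-neutral measure, an up-move has probability p* = (R−d)/(u−d) = 0.4412 and values discount at R = 1.01.
Terminal values V(2,·): V(2,0)=-78.2192, V(2,1)=-35.7328, V(2,2)=47.4448
Node (1,0) S=62.4800: V=(p*·-35.7328+(1−p*)·-78.2192)/1.01=-58.8863; Δ=(-35.7328−-78.2192)/(86.8472−44.3608)=1.0000; B=V−Δ·S=-121.3663
Node (1,1) S=122.3200: V=(p*·47.4448+(1−p*)·-35.7328)/1.01=0.9537; Δ=(47.4448−-35.7328)/(170.0248−86.8472)=1.0000; B=V−Δ·S=-121.3663
Node (0,0) S=88.0000: V=(p*·0.9537+(1−p*)·-58.8863)/1.01=-32.1647; Δ=(0.9537−-58.8863)/(122.3200−62.4800)=1.0000; B=V−Δ·S=-120.1647
The time-0 hedge costs -32.1647, which is the no-arbitrage price.

(0,0): Delta=1.0000 Bond=-120.1647
(1,0): Delta=1.0000 Bond=-121.3663
(1,1): Delta=1.0000 Bond=-121.3663
V0=-32.1647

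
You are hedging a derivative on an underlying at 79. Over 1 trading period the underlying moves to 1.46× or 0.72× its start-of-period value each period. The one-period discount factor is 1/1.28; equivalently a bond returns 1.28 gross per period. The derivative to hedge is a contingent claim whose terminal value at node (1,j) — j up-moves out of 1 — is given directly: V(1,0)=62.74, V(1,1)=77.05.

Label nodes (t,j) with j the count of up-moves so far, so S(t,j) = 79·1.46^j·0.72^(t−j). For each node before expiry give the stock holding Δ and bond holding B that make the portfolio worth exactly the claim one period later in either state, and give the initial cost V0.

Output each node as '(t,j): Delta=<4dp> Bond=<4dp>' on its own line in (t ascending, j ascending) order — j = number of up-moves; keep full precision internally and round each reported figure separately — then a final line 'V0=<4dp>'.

The replicating-portfolio and risk-neutral prices coincide; use p* = (1.28−0.72)/(1.46−0.72) = 0.7568 for the latter.
Payoff layer (t=1): V(1,0)=62.7400, V(1,1)=77.0500
  t=0,j=0: stock 79.0000 → up 115.3400 (V=77.0500), down 56.8800 (V=62.7400). Price 57.4759; hedge Δ=0.2448, bond B=38.1381.
Check: Δ(0,0)·S0 + B(0,0) = 57.4759 = V0.

(0,0): Delta=0.2448 Bond=38.1381
V0=57.4759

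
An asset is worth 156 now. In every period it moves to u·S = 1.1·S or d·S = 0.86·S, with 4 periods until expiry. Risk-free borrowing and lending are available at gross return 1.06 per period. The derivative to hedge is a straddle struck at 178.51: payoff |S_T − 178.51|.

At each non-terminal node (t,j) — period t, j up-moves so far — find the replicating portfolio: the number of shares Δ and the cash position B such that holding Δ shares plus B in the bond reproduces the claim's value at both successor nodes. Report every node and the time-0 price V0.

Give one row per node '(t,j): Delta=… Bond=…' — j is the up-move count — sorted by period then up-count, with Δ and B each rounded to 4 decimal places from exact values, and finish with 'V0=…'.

Risk-neutral probability p* = (R−d)/(u−d) = (1.06−0.86)/(1.1−0.86) = 0.8333.
Terminal values V(4,·): V(4,0)=93.1767, V(4,1)=69.3628, V(4,2)=38.9031, V(4,3)=0.0570, V(4,4)=49.8896
  t=3,j=0: stock 99.2247 → up 109.1472 (V=69.3628), down 85.3333 (V=93.1767). Price 69.1809; hedge Δ=-1.0000, bond B=168.4057.
  t=3,j=1: stock 126.9154 → up 139.6069 (V=38.9031), down 109.1472 (V=69.3628). Price 41.4903; hedge Δ=-1.0000, bond B=168.4057.
  t=3,j=2: stock 162.3336 → up 178.5670 (V=0.0570), down 139.6069 (V=38.9031). Price 6.1616; hedge Δ=-0.9971, bond B=168.0206.
  t=3,j=3: stock 207.6360 → up 228.3996 (V=49.8896), down 178.5670 (V=0.0570). Price 39.2303; hedge Δ=1.0000, bond B=-168.4057.
  t=2,j=0: stock 115.3776 → up 126.9154 (V=41.4903), down 99.2247 (V=69.1809). Price 43.4957; hedge Δ=-1.0000, bond B=158.8733.
  t=2,j=1: stock 147.5760 → up 162.3336 (V=6.1616), down 126.9154 (V=41.4903). Price 11.3677; hedge Δ=-0.9975, bond B=158.5705.
  t=2,j=2: stock 188.7600 → up 207.6360 (V=39.2303), down 162.3336 (V=6.1616). Price 31.8103; hedge Δ=0.7300, bond B=-105.9761.
  t=1,j=0: stock 134.1600 → up 147.5760 (V=11.3677), down 115.3776 (V=43.4957). Price 15.7758; hedge Δ=-0.9978, bond B=149.6424.
  t=1,j=1: stock 171.6000 → up 188.7600 (V=31.8103), down 147.5760 (V=11.3677). Price 26.7954; hedge Δ=0.4964, bond B=-58.3820.
  t=0,j=0: stock 156.0000 → up 171.6000 (V=26.7954), down 134.1600 (V=15.7758). Price 23.5461; hedge Δ=0.2943, bond B=-22.3692.
Self-financing check: at every node Δ·S+B equals the discounted successor values.

(0,0): Delta=0.2943 Bond=-22.3692
(1,0): Delta=-0.9978 Bond=149.6424
(1,1): Delta=0.4964 Bond=-58.3820
(2,0): Delta=-1.0000 Bond=158.8733
(2,1): Delta=-0.9975 Bond=158.5705
(2,2): Delta=0.7300 Bond=-105.9761
(3,0): Delta=-1.0000 Bond=168.4057
(3,1): Delta=-1.0000 Bond=168.4057
(3,2): Delta=-0.9971 Bond=168.0206
(3,3): Delta=1.0000 Bond=-168.4057
V0=23.5461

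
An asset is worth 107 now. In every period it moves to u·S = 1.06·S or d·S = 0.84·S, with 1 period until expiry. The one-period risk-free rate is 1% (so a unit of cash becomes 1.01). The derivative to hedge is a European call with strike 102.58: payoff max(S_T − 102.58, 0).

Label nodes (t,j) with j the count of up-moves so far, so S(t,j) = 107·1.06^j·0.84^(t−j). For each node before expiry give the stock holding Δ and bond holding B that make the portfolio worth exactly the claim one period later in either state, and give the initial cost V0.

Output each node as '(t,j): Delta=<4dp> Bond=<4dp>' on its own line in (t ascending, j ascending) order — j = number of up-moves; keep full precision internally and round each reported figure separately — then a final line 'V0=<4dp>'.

(0,0): Delta=0.4605 Bond=-40.9793
V0=8.2934

Risk-neutral probability p* = (R−d)/(u−d) = (1.01−0.84)/(1.06−0.84) = 0.7727.
Terminal values V(1,·): V(1,0)=0.0000, V(1,1)=10.8400
  t=0,j=0: stock 107.0000 → up 113.4200 (V=10.8400), down 89.8800 (V=0.0000). Price 8.2934; hedge Δ=0.4605, bond B=-40.9793.
Each (Δ,B) replicates both successor values, so the strategy is self-financing and V0 is arbitrage-free.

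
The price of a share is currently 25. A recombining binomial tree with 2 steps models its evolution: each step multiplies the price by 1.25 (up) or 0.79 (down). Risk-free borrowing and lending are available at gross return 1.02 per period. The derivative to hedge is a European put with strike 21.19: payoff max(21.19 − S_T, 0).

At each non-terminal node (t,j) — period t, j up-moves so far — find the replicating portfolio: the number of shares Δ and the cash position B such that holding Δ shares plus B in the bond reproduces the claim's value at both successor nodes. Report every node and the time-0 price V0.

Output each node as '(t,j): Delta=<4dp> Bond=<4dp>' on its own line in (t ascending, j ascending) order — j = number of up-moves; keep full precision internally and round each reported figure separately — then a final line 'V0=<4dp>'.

(0,0): Delta=-0.2382 Bond=7.2969
(1,0): Delta=-0.6150 Bond=14.8857
(1,1): Delta=0.0000 Bond=0.0000
V0=1.3426

Since d<R<u, set p* = (R−d)/(u−d) = 0.5000; price each node as the discounted p*-expectation of its children.
Payoff layer (t=2): V(2,0)=5.5875, V(2,1)=0.0000, V(2,2)=0.0000
(1,0): S=19.7500. Δ = (V_up−V_dn)/(S_up−S_dn) = (0.0000−5.5875)/(24.6875−15.6025) = -0.6150. V = [p*·0.0000 + (1−p*)·5.5875]/1.02 = 2.7390. B = V − Δ·S = 14.8857.
(1,1): S=31.2500. Δ = (V_up−V_dn)/(S_up−S_dn) = (0.0000−0.0000)/(39.0625−24.6875) = 0.0000. V = [p*·0.0000 + (1−p*)·0.0000]/1.02 = 0.0000. B = V − Δ·S = 0.0000.
(0,0): S=25.0000. Δ = (V_up−V_dn)/(S_up−S_dn) = (0.0000−2.7390)/(31.2500−19.7500) = -0.2382. V = [p*·0.0000 + (1−p*)·2.7390]/1.02 = 1.3426. B = V − Δ·S = 7.2969.
Each (Δ,B) replicates both successor values, so the strategy is self-financing and V0 is arbitrage-free.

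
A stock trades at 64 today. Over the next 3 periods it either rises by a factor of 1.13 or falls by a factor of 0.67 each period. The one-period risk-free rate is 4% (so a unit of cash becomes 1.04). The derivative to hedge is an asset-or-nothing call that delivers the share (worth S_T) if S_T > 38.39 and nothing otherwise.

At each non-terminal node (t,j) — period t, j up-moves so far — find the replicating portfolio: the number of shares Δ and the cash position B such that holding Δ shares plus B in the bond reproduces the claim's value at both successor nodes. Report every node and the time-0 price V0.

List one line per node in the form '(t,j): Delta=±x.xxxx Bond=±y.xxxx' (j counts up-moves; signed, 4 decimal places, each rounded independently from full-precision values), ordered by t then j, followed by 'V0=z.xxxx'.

Under the risk-neutral measure, an up-move has probability p* = (R−d)/(u−d) = 0.8043 and values discount at R = 1.04.
Terminal payoffs: V(3,0)=0.0000, V(3,1)=0.0000, V(3,2)=54.7535, V(3,3)=92.3454
  t=2,j=0: stock 28.7296 → up 32.4644 (V=0.0000), down 19.2488 (V=0.0000). Price 0.0000; hedge Δ=0.0000, bond B=0.0000.
  t=2,j=1: stock 48.4544 → up 54.7535 (V=54.7535), down 32.4644 (V=0.0000). Price 42.3470; hedge Δ=2.4565, bond B=-76.6823.
  t=2,j=2: stock 81.7216 → up 92.3454 (V=92.3454), down 54.7535 (V=54.7535). Price 81.7216; hedge Δ=1.0000, bond B=0.0000.
  t=1,j=0: stock 42.8800 → up 48.4544 (V=42.3470), down 28.7296 (V=0.0000). Price 32.7516; hedge Δ=2.1469, bond B=-59.3070.
  t=1,j=1: stock 72.3200 → up 81.7216 (V=81.7216), down 48.4544 (V=42.3470). Price 71.1710; hedge Δ=1.1836, bond B=-14.4260.
  t=0,j=0: stock 64.0000 → up 72.3200 (V=71.1710), down 42.8800 (V=32.7516). Price 61.2059; hedge Δ=1.3050, bond B=-22.3145.
Self-financing check: at every node Δ·S+B equals the discounted successor values.

(0,0): Delta=1.3050 Bond=-22.3145
(1,0): Delta=2.1469 Bond=-59.3070
(1,1): Delta=1.1836 Bond=-14.4260
(2,0): Delta=0.0000 Bond=0.0000
(2,1): Delta=2.4565 Bond=-76.6823
(2,2): Delta=1.0000 Bond=0.0000
V0=61.2059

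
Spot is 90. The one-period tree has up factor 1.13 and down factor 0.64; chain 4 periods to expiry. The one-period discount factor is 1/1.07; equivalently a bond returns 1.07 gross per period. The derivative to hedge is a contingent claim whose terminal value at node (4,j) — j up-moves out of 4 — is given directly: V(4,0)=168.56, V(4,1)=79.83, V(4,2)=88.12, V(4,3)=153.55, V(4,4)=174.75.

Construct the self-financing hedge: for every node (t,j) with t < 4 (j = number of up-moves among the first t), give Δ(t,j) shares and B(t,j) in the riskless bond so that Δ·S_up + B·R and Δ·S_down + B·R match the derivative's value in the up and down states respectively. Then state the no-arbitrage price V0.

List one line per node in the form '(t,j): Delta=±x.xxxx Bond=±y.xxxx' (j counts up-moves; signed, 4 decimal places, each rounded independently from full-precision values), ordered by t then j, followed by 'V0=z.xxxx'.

(0,0): Delta=0.6109 Bond=67.9394
(1,0): Delta=1.5733 Bond=17.2591
(1,1): Delta=0.5348 Bond=80.4305
(2,0): Delta=-0.1857 Bond=83.3120
(2,1): Delta=1.7123 Bond=9.4191
(2,2): Delta=0.4417 Bond=96.7548
(3,0): Delta=-7.6752 Bond=265.8432
(3,1): Delta=0.4061 Bond=64.4881
(3,2): Delta=1.8155 Bond=2.4864
(3,3): Delta=0.3332 Bond=117.6264
V0=122.9161

The replicating-portfolio and risk-neutral prices coincide; use p* = (1.07−0.64)/(1.13−0.64) = 0.8776 for the latter.
At expiry t=4: V(4,0)=168.5600, V(4,1)=79.8300, V(4,2)=88.1200, V(4,3)=153.5500, V(4,4)=174.7500
  t=3,j=0: stock 23.5930 → up 26.6600 (V=79.8300), down 15.0995 (V=168.5600). Price 84.7616; hedge Δ=-7.6752, bond B=265.8432.
  t=3,j=1: stock 41.6563 → up 47.0716 (V=88.1200), down 26.6600 (V=79.8300). Price 81.4064; hedge Δ=0.4061, bond B=64.4881.
  t=3,j=2: stock 73.5494 → up 83.1109 (V=153.5500), down 47.0716 (V=88.1200). Price 136.0170; hedge Δ=1.8155, bond B=2.4864.
  t=3,j=3: stock 129.8607 → up 146.7426 (V=174.7500), down 83.1109 (V=153.5500). Price 160.8917; hedge Δ=0.3332, bond B=117.6264.
  t=2,j=0: stock 36.8640 → up 41.6563 (V=81.4064), down 23.5930 (V=84.7616). Price 76.4647; hedge Δ=-0.1857, bond B=83.3120.
  t=2,j=1: stock 65.0880 → up 73.5494 (V=136.0170), down 41.6563 (V=81.4064). Price 120.8691; hedge Δ=1.7123, bond B=9.4191.
  t=2,j=2: stock 114.9210 → up 129.8607 (V=160.8917), down 73.5494 (V=136.0170). Price 147.5194; hedge Δ=0.4417, bond B=96.7548.
  t=1,j=0: stock 57.6000 → up 65.0880 (V=120.8691), down 36.8640 (V=76.4647). Price 107.8802; hedge Δ=1.5733, bond B=17.2591.
  t=1,j=1: stock 101.7000 → up 114.9210 (V=147.5194), down 65.0880 (V=120.8691). Price 134.8188; hedge Δ=0.5348, bond B=80.4305.
  t=0,j=0: stock 90.0000 → up 101.7000 (V=134.8188), down 57.6000 (V=107.8802). Price 122.9161; hedge Δ=0.6109, bond B=67.9394.
Check: Δ(0,0)·S0 + B(0,0) = 122.9161 = V0.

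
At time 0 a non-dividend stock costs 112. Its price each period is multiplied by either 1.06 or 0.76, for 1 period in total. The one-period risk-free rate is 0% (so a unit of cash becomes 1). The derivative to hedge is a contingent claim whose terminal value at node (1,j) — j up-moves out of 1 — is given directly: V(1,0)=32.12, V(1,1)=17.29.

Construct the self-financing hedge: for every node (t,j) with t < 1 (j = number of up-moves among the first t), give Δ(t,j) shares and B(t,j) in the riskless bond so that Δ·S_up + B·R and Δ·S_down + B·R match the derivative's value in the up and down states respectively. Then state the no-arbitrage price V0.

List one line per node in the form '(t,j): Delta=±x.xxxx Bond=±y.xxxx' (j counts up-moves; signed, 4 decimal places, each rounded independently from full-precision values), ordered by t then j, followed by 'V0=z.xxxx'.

Since d<R<u, set p* = (R−d)/(u−d) = 0.8000; price each node as the discounted p*-expectation of its children.
Terminal payoffs: V(1,0)=32.1200, V(1,1)=17.2900
Node (0,0) S=112.0000: V=(p*·17.2900+(1−p*)·32.1200)/1=20.2560; Δ=(17.2900−32.1200)/(118.7200−85.1200)=-0.4414; B=V−Δ·S=69.6893
Each (Δ,B) replicates both successor values, so the strategy is self-financing and V0 is arbitrage-free.

(0,0): Delta=-0.4414 Bond=69.6893
V0=20.2560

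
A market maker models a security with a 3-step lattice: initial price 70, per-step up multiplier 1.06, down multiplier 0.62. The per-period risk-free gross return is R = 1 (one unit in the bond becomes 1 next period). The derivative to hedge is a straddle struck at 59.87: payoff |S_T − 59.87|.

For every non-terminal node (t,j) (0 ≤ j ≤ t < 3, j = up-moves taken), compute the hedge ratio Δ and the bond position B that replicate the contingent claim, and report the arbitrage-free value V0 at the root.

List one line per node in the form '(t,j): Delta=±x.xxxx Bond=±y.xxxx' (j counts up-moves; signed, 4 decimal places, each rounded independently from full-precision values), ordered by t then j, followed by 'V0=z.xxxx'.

The replicating-portfolio and risk-neutral prices coincide; use p* = (1−0.62)/(1.06−0.62) = 0.8636 for the latter.
Terminal payoffs: V(3,0)=43.1870, V(3,1)=31.3475, V(3,2)=11.1058, V(3,3)=23.5011
  t=2,j=0: stock 26.9080 → up 28.5225 (V=31.3475), down 16.6830 (V=43.1870). Price 32.9620; hedge Δ=-1.0000, bond B=59.8700.
  t=2,j=1: stock 46.0040 → up 48.7642 (V=11.1058), down 28.5225 (V=31.3475). Price 13.8660; hedge Δ=-1.0000, bond B=59.8700.
  t=2,j=2: stock 78.6520 → up 83.3711 (V=23.5011), down 48.7642 (V=11.1058). Price 21.8108; hedge Δ=0.3582, bond B=-6.3604.
  t=1,j=0: stock 43.4000 → up 46.0040 (V=13.8660), down 26.9080 (V=32.9620). Price 16.4700; hedge Δ=-1.0000, bond B=59.8700.
  t=1,j=1: stock 74.2000 → up 78.6520 (V=21.8108), down 46.0040 (V=13.8660). Price 20.7275; hedge Δ=0.2433, bond B=2.6710.
  t=0,j=0: stock 70.0000 → up 74.2000 (V=20.7275), down 43.4000 (V=16.4700). Price 20.1469; hedge Δ=0.1382, bond B=10.4709.
Each (Δ,B) replicates both successor values, so the strategy is self-financing and V0 is arbitrage-free.

(0,0): Delta=0.1382 Bond=10.4709
(1,0): Delta=-1.0000 Bond=59.8700
(1,1): Delta=0.2433 Bond=2.6710
(2,0): Delta=-1.0000 Bond=59.8700
(2,1): Delta=-1.0000 Bond=59.8700
(2,2): Delta=0.3582 Bond=-6.3604
V0=20.1469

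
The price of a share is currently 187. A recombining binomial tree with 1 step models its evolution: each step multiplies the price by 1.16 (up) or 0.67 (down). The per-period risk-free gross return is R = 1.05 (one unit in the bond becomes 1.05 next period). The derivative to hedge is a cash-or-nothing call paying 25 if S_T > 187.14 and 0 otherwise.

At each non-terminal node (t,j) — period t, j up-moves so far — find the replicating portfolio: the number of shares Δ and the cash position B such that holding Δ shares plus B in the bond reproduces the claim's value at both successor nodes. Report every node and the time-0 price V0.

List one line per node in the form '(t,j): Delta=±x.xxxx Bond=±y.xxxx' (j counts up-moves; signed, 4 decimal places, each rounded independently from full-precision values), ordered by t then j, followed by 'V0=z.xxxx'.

No-arbitrage ⇒ martingale measure with p* = (R−d)/(u−d) = 0.7755.
At expiry t=1: V(1,0)=0.0000, V(1,1)=25.0000
  t=0,j=0: stock 187.0000 → up 216.9200 (V=25.0000), down 125.2900 (V=0.0000). Price 18.4645; hedge Δ=0.2728, bond B=-32.5559.
Root portfolio cost Δ·187+B reproduces V0=18.4645.

(0,0): Delta=0.2728 Bond=-32.5559
V0=18.4645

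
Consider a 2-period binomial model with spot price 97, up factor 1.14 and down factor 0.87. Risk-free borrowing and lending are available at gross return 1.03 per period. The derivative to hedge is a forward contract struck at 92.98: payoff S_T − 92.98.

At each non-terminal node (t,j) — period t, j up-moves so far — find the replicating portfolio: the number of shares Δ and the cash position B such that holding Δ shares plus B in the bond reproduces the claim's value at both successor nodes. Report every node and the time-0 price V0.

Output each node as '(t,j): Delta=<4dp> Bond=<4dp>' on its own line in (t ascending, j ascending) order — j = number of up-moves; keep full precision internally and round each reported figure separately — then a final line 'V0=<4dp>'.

(0,0): Delta=1.0000 Bond=-87.6426
(1,0): Delta=1.0000 Bond=-90.2718
(1,1): Delta=1.0000 Bond=-90.2718
V0=9.3574

Since d<R<u, set p* = (R−d)/(u−d) = 0.5926; price each node as the discounted p*-expectation of its children.
At expiry t=2: V(2,0)=-19.5607, V(2,1)=3.2246, V(2,2)=33.0812
  t=1,j=0: stock 84.3900 → up 96.2046 (V=3.2246), down 73.4193 (V=-19.5607). Price -5.8818; hedge Δ=1.0000, bond B=-90.2718.
  t=1,j=1: stock 110.5800 → up 126.0612 (V=33.0812), down 96.2046 (V=3.2246). Price 20.3082; hedge Δ=1.0000, bond B=-90.2718.
  t=0,j=0: stock 97.0000 → up 110.5800 (V=20.3082), down 84.3900 (V=-5.8818). Price 9.3574; hedge Δ=1.0000, bond B=-87.6426.
Check: Δ(0,0)·S0 + B(0,0) = 9.3574 = V0.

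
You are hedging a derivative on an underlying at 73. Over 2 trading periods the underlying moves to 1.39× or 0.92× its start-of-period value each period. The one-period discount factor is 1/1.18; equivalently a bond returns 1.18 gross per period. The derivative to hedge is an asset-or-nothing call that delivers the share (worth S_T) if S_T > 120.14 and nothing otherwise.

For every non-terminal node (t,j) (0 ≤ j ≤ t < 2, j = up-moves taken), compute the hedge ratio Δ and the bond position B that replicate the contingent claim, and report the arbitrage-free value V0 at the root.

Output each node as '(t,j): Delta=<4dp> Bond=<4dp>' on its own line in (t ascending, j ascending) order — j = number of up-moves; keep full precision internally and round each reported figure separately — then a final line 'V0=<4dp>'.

(0,0): Delta=1.9272 Bond=-109.6867
(1,0): Delta=0.0000 Bond=0.0000
(1,1): Delta=2.9574 Bond=-233.9701
V0=30.9984

Since d<R<u, set p* = (R−d)/(u−d) = 0.5532; price each node as the discounted p*-expectation of its children.
Terminal values V(2,·): V(2,0)=0.0000, V(2,1)=0.0000, V(2,2)=141.0433
  t=1,j=0: stock 67.1600 → up 93.3524 (V=0.0000), down 61.7872 (V=0.0000). Price 0.0000; hedge Δ=0.0000, bond B=0.0000.
  t=1,j=1: stock 101.4700 → up 141.0433 (V=141.0433), down 93.3524 (V=0.0000). Price 66.1220; hedge Δ=2.9574, bond B=-233.9701.
  t=0,j=0: stock 73.0000 → up 101.4700 (V=66.1220), down 67.1600 (V=0.0000). Price 30.9984; hedge Δ=1.9272, bond B=-109.6867.
Self-financing check: at every node Δ·S+B equals the discounted successor values.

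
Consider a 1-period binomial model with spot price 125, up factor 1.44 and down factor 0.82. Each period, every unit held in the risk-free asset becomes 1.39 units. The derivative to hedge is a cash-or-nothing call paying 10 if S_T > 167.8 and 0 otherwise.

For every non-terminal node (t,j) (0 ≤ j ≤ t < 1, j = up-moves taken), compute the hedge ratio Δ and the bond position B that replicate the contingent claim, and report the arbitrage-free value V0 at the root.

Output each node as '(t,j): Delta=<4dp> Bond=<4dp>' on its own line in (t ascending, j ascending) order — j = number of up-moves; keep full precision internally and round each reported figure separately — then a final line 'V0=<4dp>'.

(0,0): Delta=0.1290 Bond=-9.5150
V0=6.6141

No-arbitrage ⇒ martingale measure with p* = (R−d)/(u−d) = 0.9194.
Terminal values V(1,·): V(1,0)=0.0000, V(1,1)=10.0000
Node (0,0) S=125.0000: V=(p*·10.0000+(1−p*)·0.0000)/1.39=6.6141; Δ=(10.0000−0.0000)/(180.0000−102.5000)=0.1290; B=V−Δ·S=-9.5150
Check: Δ(0,0)·S0 + B(0,0) = 6.6141 = V0.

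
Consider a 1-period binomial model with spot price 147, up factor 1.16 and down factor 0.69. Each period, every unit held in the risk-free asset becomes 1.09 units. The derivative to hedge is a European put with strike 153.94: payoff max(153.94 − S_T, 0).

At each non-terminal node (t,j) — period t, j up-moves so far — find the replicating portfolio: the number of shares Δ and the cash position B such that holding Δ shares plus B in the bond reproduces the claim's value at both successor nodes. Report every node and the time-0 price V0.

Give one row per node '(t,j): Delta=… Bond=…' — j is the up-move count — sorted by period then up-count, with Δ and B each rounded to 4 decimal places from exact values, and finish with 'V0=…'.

(0,0): Delta=-0.7600 Bond=118.8983
V0=7.1749

The replicating-portfolio and risk-neutral prices coincide; use p* = (1.09−0.69)/(1.16−0.69) = 0.8511 for the latter.
Terminal values V(1,·): V(1,0)=52.5100, V(1,1)=0.0000
(0,0): S=147.0000. Δ = (V_up−V_dn)/(S_up−S_dn) = (0.0000−52.5100)/(170.5200−101.4300) = -0.7600. V = [p*·0.0000 + (1−p*)·52.5100]/1.09 = 7.1749. B = V − Δ·S = 118.8983.
Self-financing check: at every node Δ·S+B equals the discounted successor values.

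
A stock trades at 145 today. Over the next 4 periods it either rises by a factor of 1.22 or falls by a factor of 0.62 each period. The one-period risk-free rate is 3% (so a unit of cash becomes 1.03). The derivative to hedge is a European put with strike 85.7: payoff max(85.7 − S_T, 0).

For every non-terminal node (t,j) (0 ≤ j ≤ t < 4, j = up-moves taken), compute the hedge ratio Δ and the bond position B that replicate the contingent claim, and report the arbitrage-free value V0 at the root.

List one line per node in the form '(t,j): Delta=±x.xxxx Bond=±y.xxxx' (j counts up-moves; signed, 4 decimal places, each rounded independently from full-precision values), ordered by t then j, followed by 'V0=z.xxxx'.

Risk-neutral probability p* = (R−d)/(u−d) = (1.03−0.62)/(1.22−0.62) = 0.6833.
Payoff layer (t=4): V(4,0)=64.2743, V(4,1)=43.5398, V(4,2)=2.7396, V(4,3)=0.0000, V(4,4)=0.0000
(3,0): S=34.5576. Δ = (V_up−V_dn)/(S_up−S_dn) = (43.5398−64.2743)/(42.1602−21.4257) = -1.0000. V = [p*·43.5398 + (1−p*)·64.2743]/1.03 = 48.6463. B = V − Δ·S = 83.2039.
(3,1): S=68.0004. Δ = (V_up−V_dn)/(S_up−S_dn) = (2.7396−43.5398)/(82.9604−42.1602) = -1.0000. V = [p*·2.7396 + (1−p*)·43.5398]/1.03 = 15.2035. B = V − Δ·S = 83.2039.
(3,2): S=133.8072. Δ = (V_up−V_dn)/(S_up−S_dn) = (0.0000−2.7396)/(163.2447−82.9604) = -0.0341. V = [p*·0.0000 + (1−p*)·2.7396]/1.03 = 0.8423. B = V − Δ·S = 5.4082.
(3,3): S=263.2980. Δ = (V_up−V_dn)/(S_up−S_dn) = (0.0000−0.0000)/(321.2235−163.2447) = 0.0000. V = [p*·0.0000 + (1−p*)·0.0000]/1.03 = 0.0000. B = V − Δ·S = 0.0000.
(2,0): S=55.7380. Δ = (V_up−V_dn)/(S_up−S_dn) = (15.2035−48.6463)/(68.0004−34.5576) = -1.0000. V = [p*·15.2035 + (1−p*)·48.6463]/1.03 = 25.0425. B = V − Δ·S = 80.7805.
(2,1): S=109.6780. Δ = (V_up−V_dn)/(S_up−S_dn) = (0.8423−15.2035)/(133.8072−68.0004) = -0.2182. V = [p*·0.8423 + (1−p*)·15.2035]/1.03 = 5.2330. B = V − Δ·S = 29.1684.
(2,2): S=215.8180. Δ = (V_up−V_dn)/(S_up−S_dn) = (0.0000−0.8423)/(263.2980−133.8072) = -0.0065. V = [p*·0.0000 + (1−p*)·0.8423]/1.03 = 0.2589. B = V − Δ·S = 1.6627.
(1,0): S=89.9000. Δ = (V_up−V_dn)/(S_up−S_dn) = (5.2330−25.0425)/(109.6780−55.7380) = -0.3673. V = [p*·5.2330 + (1−p*)·25.0425]/1.03 = 11.1709. B = V − Δ·S = 44.1867.
(1,1): S=176.9000. Δ = (V_up−V_dn)/(S_up−S_dn) = (0.2589−5.2330)/(215.8180−109.6780) = -0.0469. V = [p*·0.2589 + (1−p*)·5.2330]/1.03 = 1.7806. B = V − Δ·S = 10.0707.
(0,0): S=145.0000. Δ = (V_up−V_dn)/(S_up−S_dn) = (1.7806−11.1709)/(176.9000−89.9000) = -0.1079. V = [p*·1.7806 + (1−p*)·11.1709]/1.03 = 4.6157. B = V − Δ·S = 20.2661.
Root portfolio cost Δ·145+B reproduces V0=4.6157.

(0,0): Delta=-0.1079 Bond=20.2661
(1,0): Delta=-0.3673 Bond=44.1867
(1,1): Delta=-0.0469 Bond=10.0707
(2,0): Delta=-1.0000 Bond=80.7805
(2,1): Delta=-0.2182 Bond=29.1684
(2,2): Delta=-0.0065 Bond=1.6627
(3,0): Delta=-1.0000 Bond=83.2039
(3,1): Delta=-1.0000 Bond=83.2039
(3,2): Delta=-0.0341 Bond=5.4082
(3,3): Delta=0.0000 Bond=0.0000
V0=4.6157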